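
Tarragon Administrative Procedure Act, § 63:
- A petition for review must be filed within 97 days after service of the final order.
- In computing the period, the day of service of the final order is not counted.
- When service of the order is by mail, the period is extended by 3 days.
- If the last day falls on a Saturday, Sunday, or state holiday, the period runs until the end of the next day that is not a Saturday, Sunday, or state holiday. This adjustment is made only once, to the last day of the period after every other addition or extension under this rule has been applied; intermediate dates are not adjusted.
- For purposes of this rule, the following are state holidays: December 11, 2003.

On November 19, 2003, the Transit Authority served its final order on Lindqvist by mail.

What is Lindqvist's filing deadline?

97 days after November 19, 2003 is February 24, 2004.
Service was by mail, adding 3 days: February 24, 2004 + 3 days = February 27, 2004.
February 27, 2004 is a Friday and not a state holiday, so no extension applies.

February 27, 2004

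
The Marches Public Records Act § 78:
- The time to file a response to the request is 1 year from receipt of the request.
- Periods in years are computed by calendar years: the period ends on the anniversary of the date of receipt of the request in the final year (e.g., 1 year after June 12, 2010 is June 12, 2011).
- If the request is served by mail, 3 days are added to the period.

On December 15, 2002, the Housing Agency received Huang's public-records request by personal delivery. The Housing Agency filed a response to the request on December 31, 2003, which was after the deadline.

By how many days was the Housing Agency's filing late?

1 year after December 15, 2002 is December 15, 2003.
Service was not by mail, so no mail extension applies.
The deadline is December 15, 2003; from December 15, 2003 to December 31, 2003 is 16 days.

16 days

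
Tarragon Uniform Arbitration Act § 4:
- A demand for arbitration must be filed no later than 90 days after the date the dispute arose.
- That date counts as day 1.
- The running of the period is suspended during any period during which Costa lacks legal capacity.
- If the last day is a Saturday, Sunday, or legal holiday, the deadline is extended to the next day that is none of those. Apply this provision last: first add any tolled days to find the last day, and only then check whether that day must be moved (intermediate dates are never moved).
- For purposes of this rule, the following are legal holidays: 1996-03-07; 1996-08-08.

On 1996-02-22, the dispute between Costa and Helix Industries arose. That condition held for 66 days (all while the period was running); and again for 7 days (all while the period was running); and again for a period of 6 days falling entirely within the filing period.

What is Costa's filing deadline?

Counting 1996-02-22 as day 1, day 90 is May 21, 1996.
Tolling adds 66 days: May 21, 1996 + 66 days = July 26, 1996.
Tolling adds 7 days: July 26, 1996 + 7 days = August 2, 1996.
Tolling adds 6 days: August 2, 1996 + 6 days = August 8, 1996.
August 8, 1996 is a listed holiday. The next qualifying day is August 9, 1996.

August 9, 1996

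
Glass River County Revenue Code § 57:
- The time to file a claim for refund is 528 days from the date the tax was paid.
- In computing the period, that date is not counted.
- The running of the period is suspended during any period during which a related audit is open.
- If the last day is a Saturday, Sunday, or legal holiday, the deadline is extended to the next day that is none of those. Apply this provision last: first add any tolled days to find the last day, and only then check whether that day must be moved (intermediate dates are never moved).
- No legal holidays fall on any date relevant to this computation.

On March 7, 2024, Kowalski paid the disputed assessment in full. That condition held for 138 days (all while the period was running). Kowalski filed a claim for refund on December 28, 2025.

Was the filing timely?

528 days after March 7, 2024 is August 17, 2025.
Tolling adds 138 days: August 17, 2025 + 138 days = January 2, 2026.
January 2, 2026 is a Friday and not a legal holiday, so no extension applies.
The deadline is January 2, 2026; the filing on December 28, 2025 is on or before that date.

Yes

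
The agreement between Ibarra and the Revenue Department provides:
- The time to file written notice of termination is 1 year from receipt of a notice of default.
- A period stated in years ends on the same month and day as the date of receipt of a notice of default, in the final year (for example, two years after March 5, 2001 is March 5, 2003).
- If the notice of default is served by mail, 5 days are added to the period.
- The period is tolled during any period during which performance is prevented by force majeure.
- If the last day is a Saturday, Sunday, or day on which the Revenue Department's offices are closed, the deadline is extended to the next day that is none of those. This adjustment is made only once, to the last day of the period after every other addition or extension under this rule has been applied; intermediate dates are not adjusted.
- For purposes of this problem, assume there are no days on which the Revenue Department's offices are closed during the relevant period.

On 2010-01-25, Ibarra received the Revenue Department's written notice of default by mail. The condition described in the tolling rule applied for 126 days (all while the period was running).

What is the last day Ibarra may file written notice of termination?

1 year after 2010-01-25 is January 25, 2011.
Service was by mail, adding 5 days: January 25, 2011 + 5 days = January 30, 2011.
Tolling adds 126 days: January 30, 2011 + 126 days = June 5, 2011.
June 5, 2011 is Sunday. The next qualifying day is June 6, 2011.

June 6, 2011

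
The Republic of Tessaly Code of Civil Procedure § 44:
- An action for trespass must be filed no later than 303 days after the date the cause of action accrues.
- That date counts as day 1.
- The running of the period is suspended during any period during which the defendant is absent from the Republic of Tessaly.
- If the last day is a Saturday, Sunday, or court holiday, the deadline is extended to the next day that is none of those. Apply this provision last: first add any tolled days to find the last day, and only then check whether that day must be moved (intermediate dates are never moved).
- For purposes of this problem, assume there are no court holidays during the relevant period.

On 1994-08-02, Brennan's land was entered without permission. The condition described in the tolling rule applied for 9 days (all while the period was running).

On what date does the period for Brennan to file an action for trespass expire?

June 9, 1995

Counting 1994-08-02 as day 1, day 303 is May 31, 1995.
Tolling adds 9 days: May 31, 1995 + 9 days = June 9, 1995.
June 9, 1995 is a Friday and not a court holiday, so no extension applies.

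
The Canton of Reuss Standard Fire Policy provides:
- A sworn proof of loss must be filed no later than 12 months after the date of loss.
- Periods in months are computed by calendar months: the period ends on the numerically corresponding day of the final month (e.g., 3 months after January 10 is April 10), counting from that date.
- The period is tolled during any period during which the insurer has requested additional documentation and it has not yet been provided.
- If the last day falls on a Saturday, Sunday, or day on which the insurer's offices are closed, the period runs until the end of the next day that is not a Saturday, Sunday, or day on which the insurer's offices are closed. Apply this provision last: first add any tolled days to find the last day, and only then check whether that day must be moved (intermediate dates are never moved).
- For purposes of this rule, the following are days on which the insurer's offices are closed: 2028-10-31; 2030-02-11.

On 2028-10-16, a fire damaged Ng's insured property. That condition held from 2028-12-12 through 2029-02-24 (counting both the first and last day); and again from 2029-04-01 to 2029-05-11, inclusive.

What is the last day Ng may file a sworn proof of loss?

12 months after 2028-10-16 is October 16, 2029.
From December 12, 2028 through February 24, 2029 inclusive is 75 days; tolling adds 75 days: October 16, 2029 + 75 days = December 30, 2029.
From April 1, 2029 through May 11, 2029 inclusive is 41 days; tolling adds 41 days: December 30, 2029 + 41 days = February 9, 2030.
February 9, 2030 is Saturday; February 10, 2030 is Sunday; February 11, 2030 is a listed holiday. The next qualifying day is February 12, 2030.

February 12, 2030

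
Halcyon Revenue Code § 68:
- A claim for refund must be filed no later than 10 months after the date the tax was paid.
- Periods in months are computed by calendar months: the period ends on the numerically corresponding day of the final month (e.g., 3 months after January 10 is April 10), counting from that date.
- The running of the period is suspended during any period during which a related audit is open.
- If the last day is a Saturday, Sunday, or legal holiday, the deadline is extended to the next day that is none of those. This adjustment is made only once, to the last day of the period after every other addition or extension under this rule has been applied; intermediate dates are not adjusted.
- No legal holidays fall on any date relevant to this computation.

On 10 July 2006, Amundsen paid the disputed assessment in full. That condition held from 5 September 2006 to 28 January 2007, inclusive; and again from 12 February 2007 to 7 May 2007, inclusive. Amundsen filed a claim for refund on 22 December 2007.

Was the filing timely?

10 months after 10 July 2006 is May 10, 2007.
From September 5, 2006 through January 28, 2007 inclusive is 146 days; tolling adds 146 days: May 10, 2007 + 146 days = October 3, 2007.
From February 12, 2007 through May 7, 2007 inclusive is 85 days; tolling adds 85 days: October 3, 2007 + 85 days = December 27, 2007.
December 27, 2007 is a Thursday and not a legal holiday, so no extension applies.
The deadline is December 27, 2007; the filing on December 22, 2007 is on or before that date.

Yes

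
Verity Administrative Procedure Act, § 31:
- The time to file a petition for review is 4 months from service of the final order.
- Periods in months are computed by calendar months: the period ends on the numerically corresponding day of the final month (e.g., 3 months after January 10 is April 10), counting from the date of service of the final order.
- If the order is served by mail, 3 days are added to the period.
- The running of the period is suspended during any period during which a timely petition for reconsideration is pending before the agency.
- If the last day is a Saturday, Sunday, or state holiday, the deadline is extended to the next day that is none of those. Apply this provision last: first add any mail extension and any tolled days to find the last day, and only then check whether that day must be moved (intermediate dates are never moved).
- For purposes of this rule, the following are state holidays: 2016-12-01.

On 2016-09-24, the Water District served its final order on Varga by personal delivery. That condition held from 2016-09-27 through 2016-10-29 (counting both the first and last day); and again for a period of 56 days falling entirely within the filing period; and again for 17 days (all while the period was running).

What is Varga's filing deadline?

4 months after 2016-09-24 is January 24, 2017.
Service was not by mail, so no mail extension applies.
From September 27, 2016 through October 29, 2016 inclusive is 33 days; tolling adds 33 days: January 24, 2017 + 33 days = February 26, 2017.
Tolling adds 56 days: February 26, 2017 + 56 days = April 23, 2017.
Tolling adds 17 days: April 23, 2017 + 17 days = May 10, 2017.
May 10, 2017 is a Wednesday and not a state holiday, so no extension applies.

May 10, 2017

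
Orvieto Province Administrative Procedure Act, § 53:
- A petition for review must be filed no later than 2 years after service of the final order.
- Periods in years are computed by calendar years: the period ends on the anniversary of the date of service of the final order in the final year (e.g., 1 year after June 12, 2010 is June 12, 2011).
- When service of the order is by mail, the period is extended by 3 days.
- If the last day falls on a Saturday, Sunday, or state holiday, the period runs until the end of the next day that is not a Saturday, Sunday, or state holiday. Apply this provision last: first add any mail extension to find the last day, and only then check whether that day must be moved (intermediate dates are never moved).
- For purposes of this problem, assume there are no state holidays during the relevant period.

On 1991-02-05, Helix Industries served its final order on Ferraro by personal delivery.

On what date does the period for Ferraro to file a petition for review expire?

2 years after 1991-02-05 is February 5, 1993.
Service was not by mail, so no mail extension applies.
February 5, 1993 is a Friday and not a state holiday, so no extension applies.

February 5, 1993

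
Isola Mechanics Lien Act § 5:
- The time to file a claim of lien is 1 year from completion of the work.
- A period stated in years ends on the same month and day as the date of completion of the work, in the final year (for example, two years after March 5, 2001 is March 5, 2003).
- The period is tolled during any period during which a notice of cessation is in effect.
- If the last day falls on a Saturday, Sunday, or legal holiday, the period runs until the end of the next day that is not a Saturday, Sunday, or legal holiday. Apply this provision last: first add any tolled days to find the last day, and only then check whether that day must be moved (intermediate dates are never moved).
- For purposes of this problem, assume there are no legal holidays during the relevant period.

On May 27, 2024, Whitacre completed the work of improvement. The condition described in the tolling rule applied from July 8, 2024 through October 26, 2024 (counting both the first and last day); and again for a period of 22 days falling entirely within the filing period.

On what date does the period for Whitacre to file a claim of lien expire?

1 year after May 27, 2024 is May 27, 2025.
From July 8, 2024 through October 26, 2024 inclusive is 111 days; tolling adds 111 days: May 27, 2025 + 111 days = September 15, 2025.
Tolling adds 22 days: September 15, 2025 + 22 days = October 7, 2025.
October 7, 2025 is a Tuesday and not a legal holiday, so no extension applies.

October 7, 2025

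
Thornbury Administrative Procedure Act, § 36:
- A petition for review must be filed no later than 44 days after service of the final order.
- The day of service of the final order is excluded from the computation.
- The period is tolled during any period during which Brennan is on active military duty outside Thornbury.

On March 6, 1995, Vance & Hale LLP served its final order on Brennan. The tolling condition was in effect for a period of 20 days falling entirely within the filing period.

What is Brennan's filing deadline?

May 9, 1995

44 days after March 6, 1995 is April 19, 1995.
Tolling adds 20 days: April 19, 1995 + 20 days = May 9, 1995.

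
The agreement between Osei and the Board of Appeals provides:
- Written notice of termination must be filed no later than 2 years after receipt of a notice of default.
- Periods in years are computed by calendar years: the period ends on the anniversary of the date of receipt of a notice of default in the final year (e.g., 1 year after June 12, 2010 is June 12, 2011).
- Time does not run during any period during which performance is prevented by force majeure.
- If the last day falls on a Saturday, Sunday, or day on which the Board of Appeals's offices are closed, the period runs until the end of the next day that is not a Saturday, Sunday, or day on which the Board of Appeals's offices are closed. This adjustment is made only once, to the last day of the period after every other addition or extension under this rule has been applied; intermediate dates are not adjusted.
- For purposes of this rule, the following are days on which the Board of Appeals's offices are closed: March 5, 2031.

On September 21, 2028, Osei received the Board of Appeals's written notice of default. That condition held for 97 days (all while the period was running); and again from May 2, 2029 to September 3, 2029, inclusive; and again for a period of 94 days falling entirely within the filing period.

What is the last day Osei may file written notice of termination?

August 4, 2031

2 years after September 21, 2028 is September 21, 2030.
Tolling adds 97 days: September 21, 2030 + 97 days = December 27, 2030.
From May 2, 2029 through September 3, 2029 inclusive is 125 days; tolling adds 125 days: December 27, 2030 + 125 days = May 1, 2031.
Tolling adds 94 days: May 1, 2031 + 94 days = August 3, 2031.
August 3, 2031 is Sunday. The next qualifying day is August 4, 2031.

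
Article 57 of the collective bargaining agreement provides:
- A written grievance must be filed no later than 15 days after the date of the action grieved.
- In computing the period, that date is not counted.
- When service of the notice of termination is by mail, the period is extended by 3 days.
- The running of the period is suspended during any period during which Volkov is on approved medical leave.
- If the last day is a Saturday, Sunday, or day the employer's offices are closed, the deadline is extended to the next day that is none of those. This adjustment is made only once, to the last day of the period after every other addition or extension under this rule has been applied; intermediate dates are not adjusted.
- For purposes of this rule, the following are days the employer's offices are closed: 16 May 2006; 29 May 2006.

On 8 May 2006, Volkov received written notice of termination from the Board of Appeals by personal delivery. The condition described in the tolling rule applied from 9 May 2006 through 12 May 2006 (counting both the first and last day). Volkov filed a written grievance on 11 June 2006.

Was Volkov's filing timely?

No

15 days after 8 May 2006 is May 23, 2006.
Service was not by mail, so no mail extension applies.
From May 9, 2006 through May 12, 2006 inclusive is 4 days; tolling adds 4 days: May 23, 2006 + 4 days = May 27, 2006.
May 27, 2006 is Saturday; May 28, 2006 is Sunday; May 29, 2006 is a listed holiday. The next qualifying day is May 30, 2006.
The deadline is May 30, 2006; the filing on June 11, 2006 is after that date.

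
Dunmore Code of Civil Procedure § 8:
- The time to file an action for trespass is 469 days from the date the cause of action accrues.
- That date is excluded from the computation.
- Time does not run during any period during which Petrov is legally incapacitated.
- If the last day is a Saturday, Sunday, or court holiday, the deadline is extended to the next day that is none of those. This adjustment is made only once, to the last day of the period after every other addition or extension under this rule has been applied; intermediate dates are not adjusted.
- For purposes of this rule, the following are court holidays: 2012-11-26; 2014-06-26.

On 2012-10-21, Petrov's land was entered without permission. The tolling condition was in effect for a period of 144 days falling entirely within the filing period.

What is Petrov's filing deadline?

469 days after 2012-10-21 is February 2, 2014.
Tolling adds 144 days: February 2, 2014 + 144 days = June 26, 2014.
June 26, 2014 is a listed holiday. The next qualifying day is June 27, 2014.

June 27, 2014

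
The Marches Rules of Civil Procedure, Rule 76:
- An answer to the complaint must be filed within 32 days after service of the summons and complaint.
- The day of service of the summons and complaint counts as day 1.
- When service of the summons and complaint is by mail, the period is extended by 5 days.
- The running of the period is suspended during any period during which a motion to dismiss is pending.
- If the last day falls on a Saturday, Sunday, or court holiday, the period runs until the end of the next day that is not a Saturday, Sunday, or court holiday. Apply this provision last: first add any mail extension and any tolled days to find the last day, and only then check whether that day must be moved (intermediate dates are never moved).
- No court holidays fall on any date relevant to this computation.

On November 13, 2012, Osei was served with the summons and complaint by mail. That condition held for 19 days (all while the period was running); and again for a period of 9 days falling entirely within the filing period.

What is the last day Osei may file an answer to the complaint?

January 16, 2013

Counting November 13, 2012 as day 1, day 32 is December 14, 2012.
Service was by mail, adding 5 days: December 14, 2012 + 5 days = December 19, 2012.
Tolling adds 19 days: December 19, 2012 + 19 days = January 7, 2013.
Tolling adds 9 days: January 7, 2013 + 9 days = January 16, 2013.
January 16, 2013 is a Wednesday and not a court holiday, so no extension applies.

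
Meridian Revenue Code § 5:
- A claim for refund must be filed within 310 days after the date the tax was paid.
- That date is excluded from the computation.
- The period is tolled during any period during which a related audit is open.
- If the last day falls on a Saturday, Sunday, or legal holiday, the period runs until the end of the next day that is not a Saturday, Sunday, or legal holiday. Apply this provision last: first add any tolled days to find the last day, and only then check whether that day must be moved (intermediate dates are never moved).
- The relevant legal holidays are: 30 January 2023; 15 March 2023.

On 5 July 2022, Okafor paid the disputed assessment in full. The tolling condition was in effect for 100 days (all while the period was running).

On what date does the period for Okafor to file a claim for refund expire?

310 days after 5 July 2022 is May 11, 2023.
Tolling adds 100 days: May 11, 2023 + 100 days = August 19, 2023.
August 19, 2023 is Saturday; August 20, 2023 is Sunday. The next qualifying day is August 21, 2023.

August 21, 2023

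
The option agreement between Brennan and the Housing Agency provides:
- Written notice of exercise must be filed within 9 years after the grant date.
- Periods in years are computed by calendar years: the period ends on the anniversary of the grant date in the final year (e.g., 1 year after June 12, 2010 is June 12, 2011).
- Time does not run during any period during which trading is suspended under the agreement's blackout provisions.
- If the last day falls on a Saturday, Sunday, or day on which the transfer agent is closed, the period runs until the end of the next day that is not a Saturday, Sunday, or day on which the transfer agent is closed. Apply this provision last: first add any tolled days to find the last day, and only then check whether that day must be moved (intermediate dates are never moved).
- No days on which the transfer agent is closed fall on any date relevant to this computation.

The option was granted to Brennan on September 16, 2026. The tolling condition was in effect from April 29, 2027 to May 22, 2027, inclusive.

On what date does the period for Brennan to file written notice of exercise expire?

9 years after September 16, 2026 is September 16, 2035.
From April 29, 2027 through May 22, 2027 inclusive is 24 days; tolling adds 24 days: September 16, 2035 + 24 days = October 10, 2035.
October 10, 2035 is a Wednesday and not a day on which the transfer agent is closed, so no extension applies.

October 10, 2035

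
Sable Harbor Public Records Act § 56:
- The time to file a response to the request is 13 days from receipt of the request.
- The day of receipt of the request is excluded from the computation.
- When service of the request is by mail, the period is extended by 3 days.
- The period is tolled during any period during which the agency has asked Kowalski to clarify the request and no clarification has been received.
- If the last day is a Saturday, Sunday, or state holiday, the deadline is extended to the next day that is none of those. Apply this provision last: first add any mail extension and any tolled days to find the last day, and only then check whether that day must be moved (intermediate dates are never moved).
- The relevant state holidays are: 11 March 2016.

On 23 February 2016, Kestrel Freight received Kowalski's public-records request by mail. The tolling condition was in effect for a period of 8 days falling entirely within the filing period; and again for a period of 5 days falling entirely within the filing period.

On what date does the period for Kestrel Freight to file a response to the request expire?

13 days after 23 February 2016 is March 7, 2016.
Service was by mail, adding 3 days: March 7, 2016 + 3 days = March 10, 2016.
Tolling adds 8 days: March 10, 2016 + 8 days = March 18, 2016.
Tolling adds 5 days: March 18, 2016 + 5 days = March 23, 2016.
March 23, 2016 is a Wednesday and not a state holiday, so no extension applies.

March 23, 2016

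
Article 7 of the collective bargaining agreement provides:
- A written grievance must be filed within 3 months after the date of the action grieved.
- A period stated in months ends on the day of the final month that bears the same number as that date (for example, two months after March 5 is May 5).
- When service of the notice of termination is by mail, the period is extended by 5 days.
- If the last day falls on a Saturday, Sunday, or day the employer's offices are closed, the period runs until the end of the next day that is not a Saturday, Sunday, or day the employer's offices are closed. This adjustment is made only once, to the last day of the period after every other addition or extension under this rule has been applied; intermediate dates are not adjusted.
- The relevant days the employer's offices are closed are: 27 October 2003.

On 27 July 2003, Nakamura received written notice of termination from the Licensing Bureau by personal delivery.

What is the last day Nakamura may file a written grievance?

October 28, 2003

3 months after 27 July 2003 is October 27, 2003.
Service was not by mail, so no mail extension applies.
October 27, 2003 is a listed holiday. The next qualifying day is October 28, 2003.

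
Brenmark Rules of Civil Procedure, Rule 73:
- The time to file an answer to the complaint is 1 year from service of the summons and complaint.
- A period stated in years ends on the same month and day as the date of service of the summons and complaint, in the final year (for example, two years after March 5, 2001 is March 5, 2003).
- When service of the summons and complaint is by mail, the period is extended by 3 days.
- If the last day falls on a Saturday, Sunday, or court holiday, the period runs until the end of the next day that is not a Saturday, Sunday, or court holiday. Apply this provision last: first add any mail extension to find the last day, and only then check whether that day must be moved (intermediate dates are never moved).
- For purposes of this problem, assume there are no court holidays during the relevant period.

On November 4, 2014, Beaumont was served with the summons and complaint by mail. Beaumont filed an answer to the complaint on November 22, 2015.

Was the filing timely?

1 year after November 4, 2014 is November 4, 2015.
Service was by mail, adding 3 days: November 4, 2015 + 3 days = November 7, 2015.
November 7, 2015 is Saturday; November 8, 2015 is Sunday. The next qualifying day is November 9, 2015.
The deadline is November 9, 2015; the filing on November 22, 2015 is after that date.

No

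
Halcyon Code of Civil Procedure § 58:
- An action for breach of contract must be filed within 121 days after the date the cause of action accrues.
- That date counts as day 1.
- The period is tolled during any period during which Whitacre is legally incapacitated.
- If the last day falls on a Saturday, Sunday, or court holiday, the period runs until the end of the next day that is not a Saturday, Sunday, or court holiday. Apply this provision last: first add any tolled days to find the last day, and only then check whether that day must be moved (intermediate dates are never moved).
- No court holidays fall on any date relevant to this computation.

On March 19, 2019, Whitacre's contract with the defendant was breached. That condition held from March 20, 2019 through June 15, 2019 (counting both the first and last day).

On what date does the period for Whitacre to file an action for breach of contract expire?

October 14, 2019

Counting March 19, 2019 as day 1, day 121 is July 17, 2019.
From March 20, 2019 through June 15, 2019 inclusive is 88 days; tolling adds 88 days: July 17, 2019 + 88 days = October 13, 2019.
October 13, 2019 is Sunday. The next qualifying day is October 14, 2019.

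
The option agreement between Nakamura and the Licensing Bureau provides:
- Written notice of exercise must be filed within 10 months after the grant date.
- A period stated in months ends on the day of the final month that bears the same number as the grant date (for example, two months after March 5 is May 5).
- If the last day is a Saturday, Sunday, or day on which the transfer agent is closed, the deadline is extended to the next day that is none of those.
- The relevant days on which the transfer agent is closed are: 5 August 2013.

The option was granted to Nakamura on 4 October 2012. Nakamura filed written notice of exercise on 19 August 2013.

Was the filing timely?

No

10 months after 4 October 2012 is August 4, 2013.
August 4, 2013 is Sunday; August 5, 2013 is a listed holiday. The next qualifying day is August 6, 2013.
The deadline is August 6, 2013; the filing on August 19, 2013 is after that date.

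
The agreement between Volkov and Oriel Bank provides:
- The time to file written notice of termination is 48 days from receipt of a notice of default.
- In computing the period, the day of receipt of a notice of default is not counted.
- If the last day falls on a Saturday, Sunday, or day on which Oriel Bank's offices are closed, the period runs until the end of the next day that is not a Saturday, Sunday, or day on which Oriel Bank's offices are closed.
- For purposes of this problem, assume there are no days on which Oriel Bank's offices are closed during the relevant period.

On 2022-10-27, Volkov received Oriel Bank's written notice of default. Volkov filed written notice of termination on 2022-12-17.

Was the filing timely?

48 days after 2022-10-27 is December 14, 2022.
December 14, 2022 is a Wednesday and not a day on which Oriel Bank's offices are closed, so no extension applies.
The deadline is December 14, 2022; the filing on December 17, 2022 is after that date.

No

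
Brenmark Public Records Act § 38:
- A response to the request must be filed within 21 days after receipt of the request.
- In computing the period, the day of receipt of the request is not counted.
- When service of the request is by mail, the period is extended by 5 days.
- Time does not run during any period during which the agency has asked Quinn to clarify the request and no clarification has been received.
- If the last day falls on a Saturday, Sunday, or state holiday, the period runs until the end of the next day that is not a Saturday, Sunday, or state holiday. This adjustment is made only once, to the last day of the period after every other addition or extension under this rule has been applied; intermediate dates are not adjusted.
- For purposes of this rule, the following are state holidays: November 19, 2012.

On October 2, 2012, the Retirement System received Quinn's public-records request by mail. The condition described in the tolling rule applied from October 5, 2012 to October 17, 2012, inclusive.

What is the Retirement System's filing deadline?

November 12, 2012

21 days after October 2, 2012 is October 23, 2012.
Service was by mail, adding 5 days: October 23, 2012 + 5 days = October 28, 2012.
From October 5, 2012 through October 17, 2012 inclusive is 13 days; tolling adds 13 days: October 28, 2012 + 13 days = November 10, 2012.
November 10, 2012 is Saturday; November 11, 2012 is Sunday. The next qualifying day is November 12, 2012.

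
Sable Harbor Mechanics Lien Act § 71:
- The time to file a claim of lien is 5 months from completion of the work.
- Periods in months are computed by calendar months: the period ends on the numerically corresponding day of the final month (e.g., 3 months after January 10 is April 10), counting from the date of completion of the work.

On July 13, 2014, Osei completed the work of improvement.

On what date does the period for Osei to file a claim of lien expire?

5 months after July 13, 2014 is December 13, 2014.

December 13, 2014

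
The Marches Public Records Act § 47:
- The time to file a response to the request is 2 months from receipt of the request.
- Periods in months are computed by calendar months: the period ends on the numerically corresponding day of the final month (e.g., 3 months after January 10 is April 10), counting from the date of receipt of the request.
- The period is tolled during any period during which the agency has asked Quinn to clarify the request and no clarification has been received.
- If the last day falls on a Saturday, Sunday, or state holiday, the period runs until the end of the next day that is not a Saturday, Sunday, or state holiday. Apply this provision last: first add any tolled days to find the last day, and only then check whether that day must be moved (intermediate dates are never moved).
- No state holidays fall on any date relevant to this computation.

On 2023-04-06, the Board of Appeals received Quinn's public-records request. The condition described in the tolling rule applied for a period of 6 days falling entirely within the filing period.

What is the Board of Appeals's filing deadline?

June 12, 2023

2 months after 2023-04-06 is June 6, 2023.
Tolling adds 6 days: June 6, 2023 + 6 days = June 12, 2023.
June 12, 2023 is a Monday and not a state holiday, so no extension applies.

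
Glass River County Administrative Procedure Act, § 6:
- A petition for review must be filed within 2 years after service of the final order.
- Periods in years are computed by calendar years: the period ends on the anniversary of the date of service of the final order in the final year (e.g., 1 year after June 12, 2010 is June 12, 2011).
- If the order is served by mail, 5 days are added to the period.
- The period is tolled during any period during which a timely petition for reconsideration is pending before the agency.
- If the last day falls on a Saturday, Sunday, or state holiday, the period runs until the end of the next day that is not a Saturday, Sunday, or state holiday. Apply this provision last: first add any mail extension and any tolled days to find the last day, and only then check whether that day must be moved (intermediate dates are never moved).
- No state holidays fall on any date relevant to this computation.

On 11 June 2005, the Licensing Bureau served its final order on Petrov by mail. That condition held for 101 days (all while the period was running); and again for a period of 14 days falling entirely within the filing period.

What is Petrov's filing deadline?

October 9, 2007

2 years after 11 June 2005 is June 11, 2007.
Service was by mail, adding 5 days: June 11, 2007 + 5 days = June 16, 2007.
Tolling adds 101 days: June 16, 2007 + 101 days = September 25, 2007.
Tolling adds 14 days: September 25, 2007 + 14 days = October 9, 2007.
October 9, 2007 is a Tuesday and not a state holiday, so no extension applies.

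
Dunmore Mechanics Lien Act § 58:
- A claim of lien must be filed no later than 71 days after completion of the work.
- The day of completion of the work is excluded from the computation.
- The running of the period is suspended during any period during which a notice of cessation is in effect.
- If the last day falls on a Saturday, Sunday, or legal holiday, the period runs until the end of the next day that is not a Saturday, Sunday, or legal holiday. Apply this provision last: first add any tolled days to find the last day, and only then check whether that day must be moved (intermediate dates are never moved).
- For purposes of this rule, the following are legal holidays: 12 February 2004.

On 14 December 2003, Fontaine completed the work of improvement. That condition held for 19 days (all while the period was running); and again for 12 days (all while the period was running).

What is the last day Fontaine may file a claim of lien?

March 25, 2004

71 days after 14 December 2003 is February 23, 2004.
Tolling adds 19 days: February 23, 2004 + 19 days = March 13, 2004.
Tolling adds 12 days: March 13, 2004 + 12 days = March 25, 2004.
March 25, 2004 is a Thursday and not a legal holiday, so no extension applies.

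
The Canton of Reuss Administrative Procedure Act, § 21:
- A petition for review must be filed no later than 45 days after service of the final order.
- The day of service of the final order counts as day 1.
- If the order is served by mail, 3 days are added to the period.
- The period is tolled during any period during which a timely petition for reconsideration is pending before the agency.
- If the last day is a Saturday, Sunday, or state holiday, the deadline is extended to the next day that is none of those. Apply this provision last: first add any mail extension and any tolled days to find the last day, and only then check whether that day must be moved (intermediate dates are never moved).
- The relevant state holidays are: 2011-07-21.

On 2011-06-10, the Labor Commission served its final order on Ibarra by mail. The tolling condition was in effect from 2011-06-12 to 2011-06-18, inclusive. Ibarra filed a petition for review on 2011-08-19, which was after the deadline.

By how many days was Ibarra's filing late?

16 days

Counting 2011-06-10 as day 1, day 45 is July 24, 2011.
Service was by mail, adding 3 days: July 24, 2011 + 3 days = July 27, 2011.
From June 12, 2011 through June 18, 2011 inclusive is 7 days; tolling adds 7 days: July 27, 2011 + 7 days = August 3, 2011.
August 3, 2011 is a Wednesday and not a state holiday, so no extension applies.
The deadline is August 3, 2011; from August 3, 2011 to August 19, 2011 is 16 days.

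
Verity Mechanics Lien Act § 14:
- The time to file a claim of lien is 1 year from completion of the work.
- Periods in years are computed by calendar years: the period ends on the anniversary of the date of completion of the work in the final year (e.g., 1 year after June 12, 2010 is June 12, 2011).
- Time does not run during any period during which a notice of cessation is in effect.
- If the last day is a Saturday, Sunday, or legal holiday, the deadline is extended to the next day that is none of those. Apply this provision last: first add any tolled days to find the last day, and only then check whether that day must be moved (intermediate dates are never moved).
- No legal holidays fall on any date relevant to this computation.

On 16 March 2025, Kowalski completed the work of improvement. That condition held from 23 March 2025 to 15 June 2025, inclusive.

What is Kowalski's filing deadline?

1 year after 16 March 2025 is March 16, 2026.
From March 23, 2025 through June 15, 2025 inclusive is 85 days; tolling adds 85 days: March 16, 2026 + 85 days = June 9, 2026.
June 9, 2026 is a Tuesday and not a legal holiday, so no extension applies.

June 9, 2026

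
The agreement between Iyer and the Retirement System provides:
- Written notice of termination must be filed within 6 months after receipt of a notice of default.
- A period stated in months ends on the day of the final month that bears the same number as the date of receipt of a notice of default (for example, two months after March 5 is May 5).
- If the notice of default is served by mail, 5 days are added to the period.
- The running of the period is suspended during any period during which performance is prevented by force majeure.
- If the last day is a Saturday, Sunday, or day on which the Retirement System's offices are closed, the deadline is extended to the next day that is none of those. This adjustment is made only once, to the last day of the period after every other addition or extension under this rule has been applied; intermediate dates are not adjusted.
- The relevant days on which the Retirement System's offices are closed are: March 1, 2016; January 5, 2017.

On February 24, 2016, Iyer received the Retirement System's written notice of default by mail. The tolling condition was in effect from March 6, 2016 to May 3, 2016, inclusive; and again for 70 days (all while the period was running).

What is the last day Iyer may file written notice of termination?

January 6, 2017

6 months after February 24, 2016 is August 24, 2016.
Service was by mail, adding 5 days: August 24, 2016 + 5 days = August 29, 2016.
From March 6, 2016 through May 3, 2016 inclusive is 59 days; tolling adds 59 days: August 29, 2016 + 59 days = October 27, 2016.
Tolling adds 70 days: October 27, 2016 + 70 days = January 5, 2017.
January 5, 2017 is a listed holiday. The next qualifying day is January 6, 2017.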